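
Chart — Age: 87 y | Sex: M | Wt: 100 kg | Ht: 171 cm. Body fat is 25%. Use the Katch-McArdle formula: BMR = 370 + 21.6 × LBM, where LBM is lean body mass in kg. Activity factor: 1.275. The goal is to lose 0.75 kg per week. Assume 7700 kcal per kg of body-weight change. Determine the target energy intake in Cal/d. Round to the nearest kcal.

1712 Cal/d

LBM = 100 × (1 − 0.25) = 75 kg. Katch-McArdle: BMR = 370 + 21.6 × 75 = 1990 kcal/day.
TEE = 1990 × 1.275 = 2537.25 kcal/day.
Required daily deficit = 0.75 × 7700 ÷ 7 = 825 kcal/day.
Target intake = 2537.25 − 825 = 1712.25 kcal/day.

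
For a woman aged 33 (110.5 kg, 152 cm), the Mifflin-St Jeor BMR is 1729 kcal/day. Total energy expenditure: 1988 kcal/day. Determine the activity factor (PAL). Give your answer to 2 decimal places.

Activity factor = TEE ÷ BMR = 1988 ÷ 1729 = 1.15.

1.15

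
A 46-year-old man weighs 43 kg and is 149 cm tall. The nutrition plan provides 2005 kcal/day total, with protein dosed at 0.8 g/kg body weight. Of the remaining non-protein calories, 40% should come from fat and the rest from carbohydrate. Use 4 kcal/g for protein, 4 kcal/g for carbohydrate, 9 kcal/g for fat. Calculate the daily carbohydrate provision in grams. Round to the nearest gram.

Protein = 0.8 × 43 = 34.4 g → 34.4 × 4 = 137.6 kcal.
Non-protein calories = 2005 − 137.6 = 1867.4 kcal.
Fat: 40% × 1867.4 = 746.96 kcal; carbohydrate: 1120.44 kcal.
Carbohydrate: 1120.44 kcal ÷ 4 kcal/g = 280.11 g.

280 g/day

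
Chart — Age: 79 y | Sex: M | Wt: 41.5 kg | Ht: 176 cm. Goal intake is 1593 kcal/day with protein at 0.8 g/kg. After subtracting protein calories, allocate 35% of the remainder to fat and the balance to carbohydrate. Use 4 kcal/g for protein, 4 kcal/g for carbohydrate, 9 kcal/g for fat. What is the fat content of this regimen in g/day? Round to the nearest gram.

57 g/day

Protein = 0.8 × 41.5 = 33.2 g → 33.2 × 4 = 132.8 kcal.
Non-protein calories = 1593 − 132.8 = 1460.2 kcal.
Fat: 35% × 1460.2 = 511.07 kcal; carbohydrate: 949.13 kcal.
Fat: 511.07 kcal ÷ 9 kcal/g = 56.7856 g.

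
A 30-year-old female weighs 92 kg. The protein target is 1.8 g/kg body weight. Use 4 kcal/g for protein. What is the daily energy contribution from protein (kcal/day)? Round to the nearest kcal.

Protein = 1.8 g/kg × 92 kg = 165.6 g/day.
Protein energy = 165.6 g × 4 kcal/g = 662.4 kcal/day.

662 kcal/day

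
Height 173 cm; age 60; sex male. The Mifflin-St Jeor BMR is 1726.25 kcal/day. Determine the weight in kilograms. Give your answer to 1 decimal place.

94.0 kg

1726.25 = 10·W + 6.25(173) − 5(60) + 5
10·W = 1726.25 − 786.25 = 940, so W = 94 kg.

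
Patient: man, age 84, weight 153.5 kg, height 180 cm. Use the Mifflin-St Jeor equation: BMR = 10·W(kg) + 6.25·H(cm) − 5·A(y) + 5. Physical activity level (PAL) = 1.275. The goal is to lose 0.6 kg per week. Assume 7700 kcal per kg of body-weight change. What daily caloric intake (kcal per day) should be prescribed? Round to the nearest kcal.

2202 kcal per day

Mifflin-St Jeor (male): BMR = 10(153.5) + 6.25(180) − 5(84) + 5 = 1535 + 1125 − 420 + 5 = 2245 kcal/day.
TEE = 2245 × 1.275 = 2862.375 kcal/day.
Required daily deficit = 0.6 × 7700 ÷ 7 = 660 kcal/day.
Target intake = 2862.375 − 660 = 2202.375 kcal/day.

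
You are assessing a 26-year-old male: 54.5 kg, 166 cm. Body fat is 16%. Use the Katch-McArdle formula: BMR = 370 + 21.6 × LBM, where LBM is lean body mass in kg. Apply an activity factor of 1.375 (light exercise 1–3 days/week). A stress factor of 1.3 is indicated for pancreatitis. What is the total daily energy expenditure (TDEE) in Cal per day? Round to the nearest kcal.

2429 Cal per day

LBM = 54.5 × (1 − 0.16) = 45.78 kg. Katch-McArdle: BMR = 370 + 21.6 × 45.78 = 1358.848 kcal/day.
TEE = BMR × activity factor = 1358.848 × 1.375 = 1868.416 kcal/day.
Apply stress factor: 1868.416 × 1.3 = 2428.9408 kcal/day.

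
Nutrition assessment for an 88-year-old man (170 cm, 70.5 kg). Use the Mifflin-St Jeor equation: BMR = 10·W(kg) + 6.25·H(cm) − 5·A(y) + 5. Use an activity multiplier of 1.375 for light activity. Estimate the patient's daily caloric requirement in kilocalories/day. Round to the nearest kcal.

Mifflin-St Jeor (male): BMR = 10(70.5) + 6.25(170) − 5(88) + 5 = 705 + 1062.5 − 440 + 5 = 1332.5 kcal/day.
TEE = BMR × activity factor = 1332.5 × 1.375 = 1832.1875 kcal/day.

1832 kilocalories/day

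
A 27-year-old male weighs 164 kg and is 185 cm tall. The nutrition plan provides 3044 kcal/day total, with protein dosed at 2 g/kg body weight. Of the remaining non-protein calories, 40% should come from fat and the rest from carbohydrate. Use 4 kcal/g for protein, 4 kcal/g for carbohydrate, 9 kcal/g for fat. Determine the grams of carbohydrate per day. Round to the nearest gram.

Protein = 2 × 164 = 328 g → 328 × 4 = 1312 kcal.
Non-protein calories = 3044 − 1312 = 1732 kcal.
Fat: 40% × 1732 = 692.8 kcal; carbohydrate: 1039.2 kcal.
Carbohydrate: 1039.2 kcal ÷ 4 kcal/g = 259.8 g.

260 g/day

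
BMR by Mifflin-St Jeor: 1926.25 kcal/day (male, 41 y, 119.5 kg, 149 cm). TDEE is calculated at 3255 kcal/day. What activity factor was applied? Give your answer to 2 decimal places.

Activity factor = TEE ÷ BMR = 3255 ÷ 1926.25 = 1.69.

1.69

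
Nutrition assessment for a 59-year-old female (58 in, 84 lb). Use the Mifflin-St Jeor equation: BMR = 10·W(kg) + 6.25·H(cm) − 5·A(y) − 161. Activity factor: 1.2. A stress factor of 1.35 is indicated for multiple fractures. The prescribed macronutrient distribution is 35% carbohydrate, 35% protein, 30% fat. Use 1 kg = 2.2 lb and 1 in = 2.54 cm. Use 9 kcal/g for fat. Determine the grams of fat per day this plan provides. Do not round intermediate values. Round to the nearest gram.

46 g/day

Convert to metric: weight = 84 ÷ 2.2 = 38.1818 kg; height = 58 × 2.54 = 147.32 cm.
Mifflin-St Jeor (female): BMR = 10(38.1818) + 6.25(147.32) − 5(59) − 161 = 381.8182 + 920.75 − 295 − 161 = 846.5682 kcal/day.
TEE = 846.5682 × 1.2 = 1015.8818 kcal/day.
With stress factor 1.35: 1015.8818 × 1.35 = 1371.4405 kcal/day.
Fat energy = 30% × 1371.4405 = 411.4321 kcal.
Fat = 411.4321 ÷ 9 kcal/g = 45.7147 g.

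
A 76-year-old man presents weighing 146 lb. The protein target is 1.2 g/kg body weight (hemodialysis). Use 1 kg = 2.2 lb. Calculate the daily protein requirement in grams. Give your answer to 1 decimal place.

Weight in kg = 146 ÷ 2.2 = 66.3636 kg.
Protein = 1.2 g/kg × 66.3636 kg = 79.6364 g/day.

79.6 g/day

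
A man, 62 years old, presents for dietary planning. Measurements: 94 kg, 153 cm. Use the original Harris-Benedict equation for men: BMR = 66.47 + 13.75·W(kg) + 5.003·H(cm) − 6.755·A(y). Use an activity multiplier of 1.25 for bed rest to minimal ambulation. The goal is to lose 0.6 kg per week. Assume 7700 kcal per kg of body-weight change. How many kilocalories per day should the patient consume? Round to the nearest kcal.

Harris-Benedict: BMR = 66.47 + 13.75(94) + 5.003(153) − 6.755(62) = 1705.619 kcal/day.
TEE = 1705.619 × 1.25 = 2132.0238 kcal/day.
Required daily deficit = 0.6 × 7700 ÷ 7 = 660 kcal/day.
Target intake = 2132.0238 − 660 = 1472.0238 kcal/day.

1472 kilocalories per day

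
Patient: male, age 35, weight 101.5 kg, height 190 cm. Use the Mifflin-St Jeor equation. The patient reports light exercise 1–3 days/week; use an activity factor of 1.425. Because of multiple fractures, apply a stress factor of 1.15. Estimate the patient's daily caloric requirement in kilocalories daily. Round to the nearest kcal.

Mifflin-St Jeor (male): BMR = 10(101.5) + 6.25(190) − 5(35) + 5 = 1015 + 1187.5 − 175 + 5 = 2032.5 kcal/day.
TEE = BMR × activity factor = 2032.5 × 1.425 = 2896.3125 kcal/day.
Apply stress factor: 2896.3125 × 1.15 = 3330.7594 kcal/day.

3331 kilocalories daily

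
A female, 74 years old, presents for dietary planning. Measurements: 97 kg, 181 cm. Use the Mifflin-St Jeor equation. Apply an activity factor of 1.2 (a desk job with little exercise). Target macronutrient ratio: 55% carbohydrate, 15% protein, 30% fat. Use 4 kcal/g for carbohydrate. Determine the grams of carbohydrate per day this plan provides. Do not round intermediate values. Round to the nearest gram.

259 g/day

Mifflin-St Jeor (female): BMR = 10(97) + 6.25(181) − 5(74) − 161 = 970 + 1131.25 − 370 − 161 = 1570.25 kcal/day.
TEE = 1570.25 × 1.2 = 1884.3 kcal/day.
Carbohydrate energy = 55% × 1884.3 = 1036.365 kcal.
Carbohydrate = 1036.365 ÷ 4 kcal/g = 259.0913 g.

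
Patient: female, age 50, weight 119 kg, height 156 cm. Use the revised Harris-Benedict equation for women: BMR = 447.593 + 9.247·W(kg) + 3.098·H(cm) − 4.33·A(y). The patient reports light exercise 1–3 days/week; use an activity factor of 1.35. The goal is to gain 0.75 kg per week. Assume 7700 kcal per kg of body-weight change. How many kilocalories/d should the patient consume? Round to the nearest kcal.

Harris-Benedict: BMR = 447.593 + 9.247(119) + 3.098(156) − 4.33(50) = 1814.774 kcal/day.
TEE = 1814.774 × 1.35 = 2449.9449 kcal/day.
Required daily surplus = 0.75 × 7700 ÷ 7 = 825 kcal/day.
Target intake = 2449.9449 + 825 = 3274.9449 kcal/day.

3275 kilocalories/d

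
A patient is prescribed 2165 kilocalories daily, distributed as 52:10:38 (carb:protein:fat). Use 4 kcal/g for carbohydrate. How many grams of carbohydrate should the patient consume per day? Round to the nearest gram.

281 g/day

Carbohydrate energy = 52% × 2165 = 1125.8 kcal.
At 4 kcal/g: 1125.8 ÷ 4 = 281.45 g.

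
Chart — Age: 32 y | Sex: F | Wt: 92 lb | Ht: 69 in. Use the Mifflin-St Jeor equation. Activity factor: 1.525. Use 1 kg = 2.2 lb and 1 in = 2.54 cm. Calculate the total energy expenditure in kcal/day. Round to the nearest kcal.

1819 kcal/day

Convert to metric: weight = 92 ÷ 2.2 = 41.8182 kg; height = 69 × 2.54 = 175.26 cm.
Mifflin-St Jeor (female): BMR = 10(41.8182) + 6.25(175.26) − 5(32) − 161 = 418.1818 + 1095.375 − 160 − 161 = 1192.5568 kcal/day.
TEE = BMR × activity factor = 1192.5568 × 1.525 = 1818.6491 kcal/day.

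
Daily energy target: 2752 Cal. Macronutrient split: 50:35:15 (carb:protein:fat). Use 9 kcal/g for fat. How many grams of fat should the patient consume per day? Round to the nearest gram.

46 g/day

Fat energy = 15% × 2752 = 412.8 kcal.
At 9 kcal/g: 412.8 ÷ 9 = 45.8667 g.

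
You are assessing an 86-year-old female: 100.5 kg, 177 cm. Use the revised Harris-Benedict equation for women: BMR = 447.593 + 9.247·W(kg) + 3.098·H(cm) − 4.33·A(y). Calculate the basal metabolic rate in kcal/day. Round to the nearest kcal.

Harris-Benedict: BMR = 447.593 + 9.247(100.5) + 3.098(177) − 4.33(86) = 1552.8825 kcal/day.

1553 kcal/day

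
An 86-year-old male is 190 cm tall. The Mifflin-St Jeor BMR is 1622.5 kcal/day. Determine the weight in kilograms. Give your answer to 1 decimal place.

86.0 kg

1622.5 = 10·W + 6.25(190) − 5(86) + 5
10·W = 1622.5 − 762.5 = 860, so W = 86 kg.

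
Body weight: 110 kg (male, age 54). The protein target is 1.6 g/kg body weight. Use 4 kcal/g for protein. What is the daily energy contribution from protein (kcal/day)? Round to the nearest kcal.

Protein = 1.6 g/kg × 110 kg = 176 g/day.
Protein energy = 176 g × 4 kcal/g = 704 kcal/day.

704 kcal/day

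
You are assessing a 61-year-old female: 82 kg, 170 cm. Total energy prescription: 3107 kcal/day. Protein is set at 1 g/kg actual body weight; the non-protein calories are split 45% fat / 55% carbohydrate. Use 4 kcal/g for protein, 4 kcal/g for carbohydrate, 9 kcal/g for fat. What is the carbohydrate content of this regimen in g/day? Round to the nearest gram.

382 g/day

Protein = 1 × 82 = 82 g → 82 × 4 = 328 kcal.
Non-protein calories = 3107 − 328 = 2779 kcal.
Fat: 45% × 2779 = 1250.55 kcal; carbohydrate: 1528.45 kcal.
Carbohydrate: 1528.45 kcal ÷ 4 kcal/g = 382.1125 g.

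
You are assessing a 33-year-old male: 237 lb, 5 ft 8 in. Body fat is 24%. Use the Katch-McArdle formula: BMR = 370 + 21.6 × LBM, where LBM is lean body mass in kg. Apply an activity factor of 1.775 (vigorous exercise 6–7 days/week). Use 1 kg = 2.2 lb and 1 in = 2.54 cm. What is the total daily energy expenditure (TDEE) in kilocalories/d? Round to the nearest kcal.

3796 kilocalories/d

Convert to metric: weight = 237 ÷ 2.2 = 107.7273 kg; height = (5×12 + 8) × 2.54 = 68 × 2.54 = 172.72 cm.
LBM = 107.7273 × (1 − 0.24) = 81.8727 kg. Katch-McArdle: BMR = 370 + 21.6 × 81.8727 = 2138.4509 kcal/day.
TEE = BMR × activity factor = 2138.4509 × 1.775 = 3795.7504 kcal/day.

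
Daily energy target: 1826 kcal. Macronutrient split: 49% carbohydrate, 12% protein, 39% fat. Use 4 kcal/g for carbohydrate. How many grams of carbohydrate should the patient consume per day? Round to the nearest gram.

Carbohydrate energy = 49% × 1826 = 894.74 kcal.
At 4 kcal/g: 894.74 ÷ 4 = 223.685 g.

224 g/day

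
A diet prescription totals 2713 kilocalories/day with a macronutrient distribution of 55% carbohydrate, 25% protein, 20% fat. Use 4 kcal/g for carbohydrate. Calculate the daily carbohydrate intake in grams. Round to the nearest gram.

Carbohydrate energy = 55% × 2713 = 1492.15 kcal.
At 4 kcal/g: 1492.15 ÷ 4 = 373.0375 g.

373 g/day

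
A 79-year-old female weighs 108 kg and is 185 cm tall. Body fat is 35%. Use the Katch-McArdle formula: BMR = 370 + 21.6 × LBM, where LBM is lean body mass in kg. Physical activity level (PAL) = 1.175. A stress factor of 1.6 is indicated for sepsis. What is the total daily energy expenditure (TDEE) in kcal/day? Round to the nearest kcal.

3546 kcal/day

LBM = 108 × (1 − 0.35) = 70.2 kg. Katch-McArdle: BMR = 370 + 21.6 × 70.2 = 1886.32 kcal/day.
TEE = BMR × activity factor = 1886.32 × 1.175 = 2216.426 kcal/day.
Apply stress factor: 2216.426 × 1.6 = 3546.2816 kcal/day.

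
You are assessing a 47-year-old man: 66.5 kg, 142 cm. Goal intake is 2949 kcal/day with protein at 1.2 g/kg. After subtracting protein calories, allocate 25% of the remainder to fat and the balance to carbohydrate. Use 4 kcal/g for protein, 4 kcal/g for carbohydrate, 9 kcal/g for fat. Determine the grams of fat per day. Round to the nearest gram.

Protein = 1.2 × 66.5 = 79.8 g → 79.8 × 4 = 319.2 kcal.
Non-protein calories = 2949 − 319.2 = 2629.8 kcal.
Fat: 25% × 2629.8 = 657.45 kcal; carbohydrate: 1972.35 kcal.
Fat: 657.45 kcal ÷ 9 kcal/g = 73.05 g.

73 g/day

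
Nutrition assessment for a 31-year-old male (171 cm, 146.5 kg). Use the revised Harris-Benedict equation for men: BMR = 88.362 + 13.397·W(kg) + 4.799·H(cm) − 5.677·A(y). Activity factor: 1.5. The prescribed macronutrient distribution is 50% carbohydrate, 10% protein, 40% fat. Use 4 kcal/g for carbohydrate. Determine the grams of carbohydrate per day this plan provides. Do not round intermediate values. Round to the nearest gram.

Harris-Benedict: BMR = 88.362 + 13.397(146.5) + 4.799(171) − 5.677(31) = 2695.6645 kcal/day.
TEE = 2695.6645 × 1.5 = 4043.4968 kcal/day.
Carbohydrate energy = 50% × 4043.4968 = 2021.7484 kcal.
Carbohydrate = 2021.7484 ÷ 4 kcal/g = 505.4371 g.

505 g/day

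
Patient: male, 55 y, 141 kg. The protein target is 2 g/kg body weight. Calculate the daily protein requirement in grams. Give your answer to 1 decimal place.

282.0 g/day

Protein = 2 g/kg × 141 kg = 282 g/day.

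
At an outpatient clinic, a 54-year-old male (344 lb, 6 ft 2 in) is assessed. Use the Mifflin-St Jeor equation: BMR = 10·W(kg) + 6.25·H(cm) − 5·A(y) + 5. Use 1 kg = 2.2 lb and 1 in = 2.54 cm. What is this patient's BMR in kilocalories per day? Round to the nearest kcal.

Convert to metric: weight = 344 ÷ 2.2 = 156.3636 kg; height = (6×12 + 2) × 2.54 = 74 × 2.54 = 187.96 cm.
Mifflin-St Jeor (male): BMR = 10(156.3636) + 6.25(187.96) − 5(54) + 5 = 1563.6364 + 1174.75 − 270 + 5 = 2473.3864 kcal/day.

2473 kilocalories per day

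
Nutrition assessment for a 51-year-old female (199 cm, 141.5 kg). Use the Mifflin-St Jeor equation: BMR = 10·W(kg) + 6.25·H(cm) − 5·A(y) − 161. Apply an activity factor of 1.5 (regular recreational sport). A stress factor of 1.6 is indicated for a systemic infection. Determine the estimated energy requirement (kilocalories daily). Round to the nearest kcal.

5383 kilocalories daily

Mifflin-St Jeor (female): BMR = 10(141.5) + 6.25(199) − 5(51) − 161 = 1415 + 1243.75 − 255 − 161 = 2242.75 kcal/day.
TEE = BMR × activity factor = 2242.75 × 1.5 = 3364.125 kcal/day.
Apply stress factor: 3364.125 × 1.6 = 5382.6 kcal/day.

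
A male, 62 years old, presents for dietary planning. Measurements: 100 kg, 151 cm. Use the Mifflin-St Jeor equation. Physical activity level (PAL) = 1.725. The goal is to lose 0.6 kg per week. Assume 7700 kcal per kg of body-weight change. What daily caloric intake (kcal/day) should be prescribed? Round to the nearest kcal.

2167 kcal/day

Mifflin-St Jeor (male): BMR = 10(100) + 6.25(151) − 5(62) + 5 = 1000 + 943.75 − 310 + 5 = 1638.75 kcal/day.
TEE = 1638.75 × 1.725 = 2826.8438 kcal/day.
Required daily deficit = 0.6 × 7700 ÷ 7 = 660 kcal/day.
Target intake = 2826.8438 − 660 = 2166.8438 kcal/day.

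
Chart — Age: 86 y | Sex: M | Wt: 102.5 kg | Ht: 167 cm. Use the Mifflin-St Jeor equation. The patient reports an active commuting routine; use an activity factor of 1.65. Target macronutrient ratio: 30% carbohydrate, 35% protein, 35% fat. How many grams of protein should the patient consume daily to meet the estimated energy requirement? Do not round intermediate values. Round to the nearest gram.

237 g/day

Mifflin-St Jeor (male): BMR = 10(102.5) + 6.25(167) − 5(86) + 5 = 1025 + 1043.75 − 430 + 5 = 1643.75 kcal/day.
TEE = 1643.75 × 1.65 = 2712.1875 kcal/day.
Protein energy = 35% × 2712.1875 = 949.2656 kcal.
Protein = 949.2656 ÷ 4 kcal/g = 237.3164 g.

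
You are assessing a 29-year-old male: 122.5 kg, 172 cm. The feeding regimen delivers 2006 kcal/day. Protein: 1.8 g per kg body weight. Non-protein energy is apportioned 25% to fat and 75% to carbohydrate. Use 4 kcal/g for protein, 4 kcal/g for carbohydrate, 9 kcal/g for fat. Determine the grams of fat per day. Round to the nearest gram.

31 g/day

Protein = 1.8 × 122.5 = 220.5 g → 220.5 × 4 = 882 kcal.
Non-protein calories = 2006 − 882 = 1124 kcal.
Fat: 25% × 1124 = 281 kcal; carbohydrate: 843 kcal.
Fat: 281 kcal ÷ 9 kcal/g = 31.2222 g.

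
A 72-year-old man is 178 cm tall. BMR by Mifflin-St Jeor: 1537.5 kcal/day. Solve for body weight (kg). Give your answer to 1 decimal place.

78.0 kg

1537.5 = 10·W + 6.25(178) − 5(72) + 5
10·W = 1537.5 − 757.5 = 780, so W = 78 kg.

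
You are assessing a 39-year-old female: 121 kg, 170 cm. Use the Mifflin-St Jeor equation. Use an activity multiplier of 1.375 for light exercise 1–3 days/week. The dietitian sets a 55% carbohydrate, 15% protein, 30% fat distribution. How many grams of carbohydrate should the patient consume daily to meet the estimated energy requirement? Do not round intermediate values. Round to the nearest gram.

362 g/day

Mifflin-St Jeor (female): BMR = 10(121) + 6.25(170) − 5(39) − 161 = 1210 + 1062.5 − 195 − 161 = 1916.5 kcal/day.
TEE = 1916.5 × 1.375 = 2635.1875 kcal/day.
Carbohydrate energy = 55% × 2635.1875 = 1449.3531 kcal.
Carbohydrate = 1449.3531 ÷ 4 kcal/g = 362.3383 g.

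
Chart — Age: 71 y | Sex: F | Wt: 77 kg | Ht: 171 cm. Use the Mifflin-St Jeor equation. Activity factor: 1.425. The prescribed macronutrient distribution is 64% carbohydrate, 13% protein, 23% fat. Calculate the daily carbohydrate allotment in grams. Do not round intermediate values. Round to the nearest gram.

302 g/day

Mifflin-St Jeor (female): BMR = 10(77) + 6.25(171) − 5(71) − 161 = 770 + 1068.75 − 355 − 161 = 1322.75 kcal/day.
TEE = 1322.75 × 1.425 = 1884.9188 kcal/day.
Carbohydrate energy = 64% × 1884.9188 = 1206.348 kcal.
Carbohydrate = 1206.348 ÷ 4 kcal/g = 301.587 g.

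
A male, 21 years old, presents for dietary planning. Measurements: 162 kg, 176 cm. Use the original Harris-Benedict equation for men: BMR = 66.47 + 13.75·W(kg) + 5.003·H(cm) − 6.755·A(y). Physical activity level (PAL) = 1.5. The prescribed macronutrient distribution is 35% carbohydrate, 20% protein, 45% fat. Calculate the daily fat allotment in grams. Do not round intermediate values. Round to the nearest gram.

Harris-Benedict: BMR = 66.47 + 13.75(162) + 5.003(176) − 6.755(21) = 3032.643 kcal/day.
TEE = 3032.643 × 1.5 = 4548.9645 kcal/day.
Fat energy = 45% × 4548.9645 = 2047.034 kcal.
Fat = 2047.034 ÷ 9 kcal/g = 227.4482 g.

227 g/day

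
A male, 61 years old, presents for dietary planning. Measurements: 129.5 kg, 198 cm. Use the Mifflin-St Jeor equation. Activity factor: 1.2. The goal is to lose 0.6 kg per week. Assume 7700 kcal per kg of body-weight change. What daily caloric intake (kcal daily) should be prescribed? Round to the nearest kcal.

2019 kcal daily

Mifflin-St Jeor (male): BMR = 10(129.5) + 6.25(198) − 5(61) + 5 = 1295 + 1237.5 − 305 + 5 = 2232.5 kcal/day.
TEE = 2232.5 × 1.2 = 2679 kcal/day.
Required daily deficit = 0.6 × 7700 ÷ 7 = 660 kcal/day.
Target intake = 2679 − 660 = 2019 kcal/day.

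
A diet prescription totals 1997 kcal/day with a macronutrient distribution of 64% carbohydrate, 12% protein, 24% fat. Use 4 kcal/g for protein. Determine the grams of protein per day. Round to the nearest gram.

60 g/day

Protein energy = 12% × 1997 = 239.64 kcal.
At 4 kcal/g: 239.64 ÷ 4 = 59.91 g.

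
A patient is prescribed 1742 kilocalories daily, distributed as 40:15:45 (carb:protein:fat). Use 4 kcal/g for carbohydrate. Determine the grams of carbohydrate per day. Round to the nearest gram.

Carbohydrate energy = 40% × 1742 = 696.8 kcal.
At 4 kcal/g: 696.8 ÷ 4 = 174.2 g.

174 g/day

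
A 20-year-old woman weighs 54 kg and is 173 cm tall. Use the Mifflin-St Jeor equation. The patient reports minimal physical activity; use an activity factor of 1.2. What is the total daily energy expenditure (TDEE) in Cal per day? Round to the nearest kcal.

1632 Cal per day

Mifflin-St Jeor (female): BMR = 10(54) + 6.25(173) − 5(20) − 161 = 540 + 1081.25 − 100 − 161 = 1360.25 kcal/day.
TEE = BMR × activity factor = 1360.25 × 1.2 = 1632.3 kcal/day.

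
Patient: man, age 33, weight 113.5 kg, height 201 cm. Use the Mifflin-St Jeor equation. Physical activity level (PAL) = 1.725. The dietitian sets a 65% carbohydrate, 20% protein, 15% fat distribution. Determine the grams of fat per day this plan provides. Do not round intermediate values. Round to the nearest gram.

64 g/day

Mifflin-St Jeor (male): BMR = 10(113.5) + 6.25(201) − 5(33) + 5 = 1135 + 1256.25 − 165 + 5 = 2231.25 kcal/day.
TEE = 2231.25 × 1.725 = 3848.9063 kcal/day.
Fat energy = 15% × 3848.9063 = 577.3359 kcal.
Fat = 577.3359 ÷ 9 kcal/g = 64.1484 g.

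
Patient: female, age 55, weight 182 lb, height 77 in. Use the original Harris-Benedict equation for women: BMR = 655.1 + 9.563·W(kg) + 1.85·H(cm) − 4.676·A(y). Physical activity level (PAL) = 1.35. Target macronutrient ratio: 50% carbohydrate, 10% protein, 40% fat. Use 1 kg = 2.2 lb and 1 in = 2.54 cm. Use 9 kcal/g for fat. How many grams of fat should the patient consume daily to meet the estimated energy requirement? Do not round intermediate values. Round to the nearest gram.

Convert to metric: weight = 182 ÷ 2.2 = 82.7273 kg; height = 77 × 2.54 = 195.58 cm.
Harris-Benedict: BMR = 655.1 + 9.563(82.7273) + 1.85(195.58) − 4.676(55) = 1550.8639 kcal/day.
TEE = 1550.8639 × 1.35 = 2093.6663 kcal/day.
Fat energy = 40% × 2093.6663 = 837.4665 kcal.
Fat = 837.4665 ÷ 9 kcal/g = 93.0518 g.

93 g/day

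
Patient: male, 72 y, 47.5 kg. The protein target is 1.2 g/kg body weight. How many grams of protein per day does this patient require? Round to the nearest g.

Protein = 1.2 g/kg × 47.5 kg = 57 g/day.

57 g/day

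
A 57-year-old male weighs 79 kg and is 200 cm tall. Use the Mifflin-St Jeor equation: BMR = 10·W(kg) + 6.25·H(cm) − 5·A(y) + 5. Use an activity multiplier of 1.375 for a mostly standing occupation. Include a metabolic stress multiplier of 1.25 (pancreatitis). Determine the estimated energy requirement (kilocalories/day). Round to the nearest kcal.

Mifflin-St Jeor (male): BMR = 10(79) + 6.25(200) − 5(57) + 5 = 790 + 1250 − 285 + 5 = 1760 kcal/day.
TEE = BMR × activity factor = 1760 × 1.375 = 2420 kcal/day.
Apply stress factor: 2420 × 1.25 = 3025 kcal/day.

3025 kilocalories/day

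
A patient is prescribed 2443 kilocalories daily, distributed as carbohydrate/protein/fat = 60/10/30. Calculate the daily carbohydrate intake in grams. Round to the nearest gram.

366 g/day

Carbohydrate energy = 60% × 2443 = 1465.8 kcal.
At 4 kcal/g: 1465.8 ÷ 4 = 366.45 g.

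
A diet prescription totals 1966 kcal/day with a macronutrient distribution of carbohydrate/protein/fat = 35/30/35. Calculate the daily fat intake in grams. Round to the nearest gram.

Fat energy = 35% × 1966 = 688.1 kcal.
At 9 kcal/g: 688.1 ÷ 9 = 76.4556 g.

76 g/day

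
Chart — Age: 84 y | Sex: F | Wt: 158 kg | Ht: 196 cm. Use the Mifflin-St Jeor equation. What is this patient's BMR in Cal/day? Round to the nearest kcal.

Mifflin-St Jeor (female): BMR = 10(158) + 6.25(196) − 5(84) − 161 = 1580 + 1225 − 420 − 161 = 2224 kcal/day.

2224 Cal/day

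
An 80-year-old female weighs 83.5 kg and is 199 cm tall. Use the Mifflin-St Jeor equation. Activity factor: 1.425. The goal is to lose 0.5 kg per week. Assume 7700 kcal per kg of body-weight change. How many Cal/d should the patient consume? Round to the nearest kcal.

1613 Cal/d

Mifflin-St Jeor (female): BMR = 10(83.5) + 6.25(199) − 5(80) − 161 = 835 + 1243.75 − 400 − 161 = 1517.75 kcal/day.
TEE = 1517.75 × 1.425 = 2162.7938 kcal/day.
Required daily deficit = 0.5 × 7700 ÷ 7 = 550 kcal/day.
Target intake = 2162.7938 − 550 = 1612.7938 kcal/day.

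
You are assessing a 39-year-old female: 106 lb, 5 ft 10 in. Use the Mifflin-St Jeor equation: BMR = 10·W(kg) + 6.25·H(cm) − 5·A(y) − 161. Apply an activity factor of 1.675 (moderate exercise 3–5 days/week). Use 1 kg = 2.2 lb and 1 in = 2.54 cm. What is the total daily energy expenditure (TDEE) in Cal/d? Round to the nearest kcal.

Convert to metric: weight = 106 ÷ 2.2 = 48.1818 kg; height = (5×12 + 10) × 2.54 = 70 × 2.54 = 177.8 cm.
Mifflin-St Jeor (female): BMR = 10(48.1818) + 6.25(177.8) − 5(39) − 161 = 481.8182 + 1111.25 − 195 − 161 = 1237.0682 kcal/day.
TEE = BMR × activity factor = 1237.0682 × 1.675 = 2072.0892 kcal/day.

2072 Cal/d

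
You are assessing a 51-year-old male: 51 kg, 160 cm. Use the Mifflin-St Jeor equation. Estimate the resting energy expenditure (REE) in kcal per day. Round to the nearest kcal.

1260 kcal per day

Mifflin-St Jeor (male): BMR = 10(51) + 6.25(160) − 5(51) + 5 = 510 + 1000 − 255 + 5 = 1260 kcal/day.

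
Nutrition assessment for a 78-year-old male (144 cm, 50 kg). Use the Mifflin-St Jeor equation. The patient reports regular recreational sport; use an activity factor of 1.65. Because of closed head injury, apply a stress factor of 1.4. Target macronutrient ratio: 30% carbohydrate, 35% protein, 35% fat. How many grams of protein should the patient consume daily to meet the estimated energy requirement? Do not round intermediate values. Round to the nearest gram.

205 g/day

Mifflin-St Jeor (male): BMR = 10(50) + 6.25(144) − 5(78) + 5 = 500 + 900 − 390 + 5 = 1015 kcal/day.
TEE = 1015 × 1.65 = 1674.75 kcal/day.
With stress factor 1.4: 1674.75 × 1.4 = 2344.65 kcal/day.
Protein energy = 35% × 2344.65 = 820.6275 kcal.
Protein = 820.6275 ÷ 4 kcal/g = 205.1569 g.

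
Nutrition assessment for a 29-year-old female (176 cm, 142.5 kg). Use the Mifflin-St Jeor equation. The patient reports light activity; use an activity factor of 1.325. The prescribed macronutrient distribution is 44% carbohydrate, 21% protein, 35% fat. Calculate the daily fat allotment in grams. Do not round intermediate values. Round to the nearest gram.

114 g/day

Mifflin-St Jeor (female): BMR = 10(142.5) + 6.25(176) − 5(29) − 161 = 1425 + 1100 − 145 − 161 = 2219 kcal/day.
TEE = 2219 × 1.325 = 2940.175 kcal/day.
Fat energy = 35% × 2940.175 = 1029.0613 kcal.
Fat = 1029.0613 ÷ 9 kcal/g = 114.3401 g.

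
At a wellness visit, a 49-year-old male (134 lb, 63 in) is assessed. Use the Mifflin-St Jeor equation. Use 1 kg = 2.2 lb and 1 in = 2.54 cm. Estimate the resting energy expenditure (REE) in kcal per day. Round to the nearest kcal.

1369 kcal per day

Convert to metric: weight = 134 ÷ 2.2 = 60.9091 kg; height = 63 × 2.54 = 160.02 cm.
Mifflin-St Jeor (male): BMR = 10(60.9091) + 6.25(160.02) − 5(49) + 5 = 609.0909 + 1000.125 − 245 + 5 = 1369.2159 kcal/day.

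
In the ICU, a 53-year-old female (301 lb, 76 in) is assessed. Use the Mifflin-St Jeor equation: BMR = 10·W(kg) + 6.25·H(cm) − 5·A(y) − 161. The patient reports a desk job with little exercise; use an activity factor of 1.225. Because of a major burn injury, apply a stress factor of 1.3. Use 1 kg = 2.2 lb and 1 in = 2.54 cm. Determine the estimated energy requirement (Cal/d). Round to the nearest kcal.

3422 Cal/d

Convert to metric: weight = 301 ÷ 2.2 = 136.8182 kg; height = 76 × 2.54 = 193.04 cm.
Mifflin-St Jeor (female): BMR = 10(136.8182) + 6.25(193.04) − 5(53) − 161 = 1368.1818 + 1206.5 − 265 − 161 = 2148.6818 kcal/day.
TEE = BMR × activity factor = 2148.6818 × 1.225 = 2632.1352 kcal/day.
Apply stress factor: 2632.1352 × 1.3 = 3421.7758 kcal/day.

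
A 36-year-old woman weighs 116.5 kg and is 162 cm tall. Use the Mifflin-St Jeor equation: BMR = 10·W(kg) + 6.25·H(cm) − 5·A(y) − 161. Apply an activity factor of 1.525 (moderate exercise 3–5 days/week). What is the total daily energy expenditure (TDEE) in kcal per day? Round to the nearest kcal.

2801 kcal per day

Mifflin-St Jeor (female): BMR = 10(116.5) + 6.25(162) − 5(36) − 161 = 1165 + 1012.5 − 180 − 161 = 1836.5 kcal/day.
TEE = BMR × activity factor = 1836.5 × 1.525 = 2800.6625 kcal/day.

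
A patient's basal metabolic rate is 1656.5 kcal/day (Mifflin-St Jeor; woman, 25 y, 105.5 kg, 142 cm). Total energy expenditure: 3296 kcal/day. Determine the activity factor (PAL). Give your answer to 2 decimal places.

Activity factor = TEE ÷ BMR = 3296 ÷ 1656.5 = 1.99.

1.99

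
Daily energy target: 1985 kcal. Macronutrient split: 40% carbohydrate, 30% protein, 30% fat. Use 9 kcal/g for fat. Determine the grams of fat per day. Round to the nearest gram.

66 g/day

Fat energy = 30% × 1985 = 595.5 kcal.
At 9 kcal/g: 595.5 ÷ 9 = 66.1667 g.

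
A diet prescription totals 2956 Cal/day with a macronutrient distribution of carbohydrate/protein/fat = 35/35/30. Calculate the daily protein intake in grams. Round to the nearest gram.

Protein energy = 35% × 2956 = 1034.6 kcal.
At 4 kcal/g: 1034.6 ÷ 4 = 258.65 g.

259 g/day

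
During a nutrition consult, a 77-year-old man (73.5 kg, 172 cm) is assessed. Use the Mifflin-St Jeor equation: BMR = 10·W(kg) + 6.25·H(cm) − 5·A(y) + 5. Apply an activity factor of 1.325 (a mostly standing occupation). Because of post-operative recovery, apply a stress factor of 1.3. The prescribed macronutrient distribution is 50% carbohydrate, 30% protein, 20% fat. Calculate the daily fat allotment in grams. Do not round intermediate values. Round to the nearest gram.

55 g/day

Mifflin-St Jeor (male): BMR = 10(73.5) + 6.25(172) − 5(77) + 5 = 735 + 1075 − 385 + 5 = 1430 kcal/day.
TEE = 1430 × 1.325 = 1894.75 kcal/day.
With stress factor 1.3: 1894.75 × 1.3 = 2463.175 kcal/day.
Fat energy = 20% × 2463.175 = 492.635 kcal.
Fat = 492.635 ÷ 9 kcal/g = 54.7372 g.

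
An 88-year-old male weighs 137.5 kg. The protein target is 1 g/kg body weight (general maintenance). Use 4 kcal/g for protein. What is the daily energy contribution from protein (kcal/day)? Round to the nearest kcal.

550 kcal/day

Protein = 1 g/kg × 137.5 kg = 137.5 g/day.
Protein energy = 137.5 g × 4 kcal/g = 550 kcal/day.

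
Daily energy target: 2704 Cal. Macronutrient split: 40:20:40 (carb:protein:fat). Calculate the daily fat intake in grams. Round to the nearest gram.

Fat energy = 40% × 2704 = 1081.6 kcal.
At 9 kcal/g: 1081.6 ÷ 9 = 120.1778 g.

120 g/day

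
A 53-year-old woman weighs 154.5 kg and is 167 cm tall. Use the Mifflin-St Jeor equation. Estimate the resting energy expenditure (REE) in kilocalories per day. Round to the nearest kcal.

Mifflin-St Jeor (female): BMR = 10(154.5) + 6.25(167) − 5(53) − 161 = 1545 + 1043.75 − 265 − 161 = 2162.75 kcal/day.

2163 kilocalories per day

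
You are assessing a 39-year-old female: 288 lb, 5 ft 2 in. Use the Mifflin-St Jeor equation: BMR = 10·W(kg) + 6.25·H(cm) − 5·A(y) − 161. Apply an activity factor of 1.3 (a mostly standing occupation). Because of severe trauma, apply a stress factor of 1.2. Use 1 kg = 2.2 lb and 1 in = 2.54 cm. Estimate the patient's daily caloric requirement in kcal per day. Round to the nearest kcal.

3022 kcal per day

Convert to metric: weight = 288 ÷ 2.2 = 130.9091 kg; height = (5×12 + 2) × 2.54 = 62 × 2.54 = 157.48 cm.
Mifflin-St Jeor (female): BMR = 10(130.9091) + 6.25(157.48) − 5(39) − 161 = 1309.0909 + 984.25 − 195 − 161 = 1937.3409 kcal/day.
TEE = BMR × activity factor = 1937.3409 × 1.3 = 2518.5432 kcal/day.
Apply stress factor: 2518.5432 × 1.2 = 3022.2518 kcal/day.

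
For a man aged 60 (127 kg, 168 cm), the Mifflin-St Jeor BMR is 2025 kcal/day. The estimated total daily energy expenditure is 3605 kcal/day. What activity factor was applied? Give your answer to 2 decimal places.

1.78

Activity factor = TEE ÷ BMR = 3605 ÷ 2025 = 1.78.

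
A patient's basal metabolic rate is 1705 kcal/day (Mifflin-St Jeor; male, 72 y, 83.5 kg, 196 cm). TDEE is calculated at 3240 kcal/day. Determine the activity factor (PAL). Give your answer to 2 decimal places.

1.90

Activity factor = TEE ÷ BMR = 3240 ÷ 1705 = 1.9.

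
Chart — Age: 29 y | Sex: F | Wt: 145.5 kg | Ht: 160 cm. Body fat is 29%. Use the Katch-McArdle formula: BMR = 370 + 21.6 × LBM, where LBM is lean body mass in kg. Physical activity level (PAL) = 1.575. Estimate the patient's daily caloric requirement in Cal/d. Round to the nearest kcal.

4097 Cal/d

LBM = 145.5 × (1 − 0.29) = 103.305 kg. Katch-McArdle: BMR = 370 + 21.6 × 103.305 = 2601.388 kcal/day.
TEE = BMR × activity factor = 2601.388 × 1.575 = 4097.1861 kcal/day.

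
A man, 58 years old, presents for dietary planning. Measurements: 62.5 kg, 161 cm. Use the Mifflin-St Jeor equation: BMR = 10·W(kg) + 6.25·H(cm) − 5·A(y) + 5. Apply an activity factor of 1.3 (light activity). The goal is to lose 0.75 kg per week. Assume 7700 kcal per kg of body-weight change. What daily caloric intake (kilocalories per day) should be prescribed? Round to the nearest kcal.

925 kilocalories per day

Mifflin-St Jeor (male): BMR = 10(62.5) + 6.25(161) − 5(58) + 5 = 625 + 1006.25 − 290 + 5 = 1346.25 kcal/day.
TEE = 1346.25 × 1.3 = 1750.125 kcal/day.
Required daily deficit = 0.75 × 7700 ÷ 7 = 825 kcal/day.
Target intake = 1750.125 − 825 = 925.125 kcal/day.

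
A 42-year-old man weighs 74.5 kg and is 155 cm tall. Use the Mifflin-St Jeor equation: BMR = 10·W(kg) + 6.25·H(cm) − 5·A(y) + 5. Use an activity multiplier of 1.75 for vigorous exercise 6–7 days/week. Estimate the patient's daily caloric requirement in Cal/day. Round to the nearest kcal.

Mifflin-St Jeor (male): BMR = 10(74.5) + 6.25(155) − 5(42) + 5 = 745 + 968.75 − 210 + 5 = 1508.75 kcal/day.
TEE = BMR × activity factor = 1508.75 × 1.75 = 2640.3125 kcal/day.

2640 Cal/day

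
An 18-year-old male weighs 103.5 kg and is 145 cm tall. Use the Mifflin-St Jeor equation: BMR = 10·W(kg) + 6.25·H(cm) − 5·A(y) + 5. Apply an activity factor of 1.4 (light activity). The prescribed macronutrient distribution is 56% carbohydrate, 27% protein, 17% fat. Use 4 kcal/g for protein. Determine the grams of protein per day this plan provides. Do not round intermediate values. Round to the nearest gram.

Mifflin-St Jeor (male): BMR = 10(103.5) + 6.25(145) − 5(18) + 5 = 1035 + 906.25 − 90 + 5 = 1856.25 kcal/day.
TEE = 1856.25 × 1.4 = 2598.75 kcal/day.
Protein energy = 27% × 2598.75 = 701.6625 kcal.
Protein = 701.6625 ÷ 4 kcal/g = 175.4156 g.

175 g/day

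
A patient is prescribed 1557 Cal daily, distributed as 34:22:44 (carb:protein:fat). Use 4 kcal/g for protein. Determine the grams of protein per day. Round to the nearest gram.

Protein energy = 22% × 1557 = 342.54 kcal.
At 4 kcal/g: 342.54 ÷ 4 = 85.635 g.

86 g/day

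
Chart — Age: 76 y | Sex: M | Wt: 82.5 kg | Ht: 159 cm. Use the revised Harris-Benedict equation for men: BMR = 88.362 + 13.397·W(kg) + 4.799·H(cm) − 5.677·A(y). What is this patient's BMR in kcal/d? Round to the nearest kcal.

Harris-Benedict: BMR = 88.362 + 13.397(82.5) + 4.799(159) − 5.677(76) = 1525.2035 kcal/day.

1525 kcal/d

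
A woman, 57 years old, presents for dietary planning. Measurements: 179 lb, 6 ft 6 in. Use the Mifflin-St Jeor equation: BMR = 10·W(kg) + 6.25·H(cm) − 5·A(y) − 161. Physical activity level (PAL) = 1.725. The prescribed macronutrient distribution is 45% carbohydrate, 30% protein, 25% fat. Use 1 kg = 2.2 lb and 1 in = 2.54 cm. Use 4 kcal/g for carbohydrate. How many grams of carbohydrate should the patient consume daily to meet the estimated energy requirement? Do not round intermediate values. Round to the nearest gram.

Convert to metric: weight = 179 ÷ 2.2 = 81.3636 kg; height = (6×12 + 6) × 2.54 = 78 × 2.54 = 198.12 cm.
Mifflin-St Jeor (female): BMR = 10(81.3636) + 6.25(198.12) − 5(57) − 161 = 813.6364 + 1238.25 − 285 − 161 = 1605.8864 kcal/day.
TEE = 1605.8864 × 1.725 = 2770.154 kcal/day.
Carbohydrate energy = 45% × 2770.154 = 1246.5693 kcal.
Carbohydrate = 1246.5693 ÷ 4 kcal/g = 311.6423 g.

312 g/day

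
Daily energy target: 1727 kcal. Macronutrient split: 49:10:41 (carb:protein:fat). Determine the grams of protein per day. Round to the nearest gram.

Protein energy = 10% × 1727 = 172.7 kcal.
At 4 kcal/g: 172.7 ÷ 4 = 43.175 g.

43 g/day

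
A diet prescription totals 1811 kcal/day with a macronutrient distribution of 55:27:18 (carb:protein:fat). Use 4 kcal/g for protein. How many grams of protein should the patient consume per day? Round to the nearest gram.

122 g/day

Protein energy = 27% × 1811 = 488.97 kcal.
At 4 kcal/g: 488.97 ÷ 4 = 122.2425 g.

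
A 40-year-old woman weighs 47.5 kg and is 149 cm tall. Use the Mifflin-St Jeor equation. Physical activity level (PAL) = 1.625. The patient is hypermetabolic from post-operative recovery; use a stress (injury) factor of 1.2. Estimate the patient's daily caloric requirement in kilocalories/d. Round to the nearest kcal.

Mifflin-St Jeor (female): BMR = 10(47.5) + 6.25(149) − 5(40) − 161 = 475 + 931.25 − 200 − 161 = 1045.25 kcal/day.
TEE = BMR × activity factor = 1045.25 × 1.625 = 1698.5313 kcal/day.
Apply stress factor: 1698.5313 × 1.2 = 2038.2375 kcal/day.

2038 kilocalories/d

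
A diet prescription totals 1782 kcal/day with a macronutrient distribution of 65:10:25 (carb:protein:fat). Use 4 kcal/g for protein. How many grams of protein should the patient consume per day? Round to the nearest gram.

45 g/day

Protein energy = 10% × 1782 = 178.2 kcal.
At 4 kcal/g: 178.2 ÷ 4 = 44.55 g.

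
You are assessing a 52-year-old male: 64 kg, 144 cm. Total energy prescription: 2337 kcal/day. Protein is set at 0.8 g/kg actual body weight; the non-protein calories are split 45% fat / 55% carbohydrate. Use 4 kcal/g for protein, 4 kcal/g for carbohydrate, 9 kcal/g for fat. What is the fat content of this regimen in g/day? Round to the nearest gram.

Protein = 0.8 × 64 = 51.2 g → 51.2 × 4 = 204.8 kcal.
Non-protein calories = 2337 − 204.8 = 2132.2 kcal.
Fat: 45% × 2132.2 = 959.49 kcal; carbohydrate: 1172.71 kcal.
Fat: 959.49 kcal ÷ 9 kcal/g = 106.61 g.

107 g/day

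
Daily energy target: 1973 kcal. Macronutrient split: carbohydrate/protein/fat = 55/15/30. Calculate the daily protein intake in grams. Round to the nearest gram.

74 g/day

Protein energy = 15% × 1973 = 295.95 kcal.
At 4 kcal/g: 295.95 ÷ 4 = 73.9875 g.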